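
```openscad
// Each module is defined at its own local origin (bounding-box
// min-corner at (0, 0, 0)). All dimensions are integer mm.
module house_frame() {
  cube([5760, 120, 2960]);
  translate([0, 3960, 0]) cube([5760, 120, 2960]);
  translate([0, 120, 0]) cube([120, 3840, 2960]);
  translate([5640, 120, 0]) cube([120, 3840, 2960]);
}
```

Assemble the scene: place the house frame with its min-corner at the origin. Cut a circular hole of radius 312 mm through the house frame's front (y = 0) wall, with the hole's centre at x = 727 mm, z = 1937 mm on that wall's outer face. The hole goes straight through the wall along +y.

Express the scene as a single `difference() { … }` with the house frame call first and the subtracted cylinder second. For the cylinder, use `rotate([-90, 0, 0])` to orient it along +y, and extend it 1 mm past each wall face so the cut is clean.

difference() {
  house_frame();
  translate([727, -1, 1937]) rotate([-90, 0, 0]) cylinder(h = 122, r = 312);
}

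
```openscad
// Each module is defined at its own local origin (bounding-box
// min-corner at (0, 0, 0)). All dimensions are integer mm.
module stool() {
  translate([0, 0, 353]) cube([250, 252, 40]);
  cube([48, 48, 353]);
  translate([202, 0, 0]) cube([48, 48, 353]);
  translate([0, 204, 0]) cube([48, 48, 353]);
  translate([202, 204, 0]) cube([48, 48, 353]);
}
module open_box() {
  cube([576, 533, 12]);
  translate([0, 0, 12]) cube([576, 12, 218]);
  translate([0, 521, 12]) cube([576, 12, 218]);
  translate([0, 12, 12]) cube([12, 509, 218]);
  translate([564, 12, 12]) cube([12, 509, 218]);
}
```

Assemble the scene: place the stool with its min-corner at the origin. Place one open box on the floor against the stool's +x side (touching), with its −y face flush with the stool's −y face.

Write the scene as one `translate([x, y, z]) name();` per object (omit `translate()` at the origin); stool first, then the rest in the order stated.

stool();
translate([250, 0, 0]) open_box();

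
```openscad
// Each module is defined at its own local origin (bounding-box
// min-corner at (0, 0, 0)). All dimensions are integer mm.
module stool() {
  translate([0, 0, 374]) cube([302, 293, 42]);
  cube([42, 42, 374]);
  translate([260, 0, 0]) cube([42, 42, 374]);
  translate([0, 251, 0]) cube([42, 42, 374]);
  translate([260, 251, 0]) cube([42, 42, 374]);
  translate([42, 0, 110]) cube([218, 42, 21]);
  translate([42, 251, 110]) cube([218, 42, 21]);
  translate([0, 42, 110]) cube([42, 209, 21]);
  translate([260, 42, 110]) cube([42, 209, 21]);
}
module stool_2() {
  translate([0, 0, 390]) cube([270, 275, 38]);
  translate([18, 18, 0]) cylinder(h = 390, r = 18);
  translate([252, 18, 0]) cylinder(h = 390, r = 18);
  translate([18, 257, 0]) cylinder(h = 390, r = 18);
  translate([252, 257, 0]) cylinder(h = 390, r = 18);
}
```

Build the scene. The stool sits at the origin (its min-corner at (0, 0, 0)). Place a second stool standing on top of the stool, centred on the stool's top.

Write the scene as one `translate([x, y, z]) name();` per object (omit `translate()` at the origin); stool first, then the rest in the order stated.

stool();
translate([16, 9, 416]) stool_2();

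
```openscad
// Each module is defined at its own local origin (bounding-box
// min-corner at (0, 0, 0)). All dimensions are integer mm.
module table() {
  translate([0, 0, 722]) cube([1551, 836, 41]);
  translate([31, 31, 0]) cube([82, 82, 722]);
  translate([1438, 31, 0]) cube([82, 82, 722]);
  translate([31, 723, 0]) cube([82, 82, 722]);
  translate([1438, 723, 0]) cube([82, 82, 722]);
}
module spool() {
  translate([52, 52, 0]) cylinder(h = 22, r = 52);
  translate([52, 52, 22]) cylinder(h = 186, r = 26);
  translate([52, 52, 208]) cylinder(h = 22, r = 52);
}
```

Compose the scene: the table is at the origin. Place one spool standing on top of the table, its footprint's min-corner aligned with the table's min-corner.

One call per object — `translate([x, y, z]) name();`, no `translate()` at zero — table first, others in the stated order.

table();
translate([0, 0, 763]) spool();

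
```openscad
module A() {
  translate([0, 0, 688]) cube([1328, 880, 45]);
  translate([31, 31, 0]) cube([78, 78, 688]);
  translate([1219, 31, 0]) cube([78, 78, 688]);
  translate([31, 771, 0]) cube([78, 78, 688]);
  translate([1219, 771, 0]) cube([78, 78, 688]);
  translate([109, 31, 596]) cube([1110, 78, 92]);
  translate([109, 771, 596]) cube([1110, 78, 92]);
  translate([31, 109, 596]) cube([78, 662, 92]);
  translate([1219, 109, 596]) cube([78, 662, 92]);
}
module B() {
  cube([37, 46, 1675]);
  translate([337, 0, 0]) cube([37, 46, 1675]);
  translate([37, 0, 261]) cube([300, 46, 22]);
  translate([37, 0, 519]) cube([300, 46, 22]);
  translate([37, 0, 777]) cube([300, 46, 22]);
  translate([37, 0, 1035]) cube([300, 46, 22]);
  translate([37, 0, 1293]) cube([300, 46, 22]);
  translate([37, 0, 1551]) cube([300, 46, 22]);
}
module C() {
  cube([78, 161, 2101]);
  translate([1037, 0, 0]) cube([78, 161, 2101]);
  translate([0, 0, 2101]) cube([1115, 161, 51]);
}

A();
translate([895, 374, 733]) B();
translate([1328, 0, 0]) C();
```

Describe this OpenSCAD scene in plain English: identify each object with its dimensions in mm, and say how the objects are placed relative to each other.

A is a table: top 1328 mm (x) × 880 mm (y), 45 mm thick, upper face at z = 733 mm, on four 78×78 mm square legs, each inset 31 mm from the nearest pair of top edges, running from z = 0 to the bottom of the top. Four apron rails, 78 mm thick and 92 mm tall, run between adjacent legs with their top edges flush with the underside of the top and their outer faces flush with the legs' outer faces.

B is a wooden ladder with two side rails of 37×46 mm section and 1675 mm height, set 374 mm apart overall. Between them run 6 rectangular rungs (46 mm deep, 22 mm thick), front faces flush with the rails' −y face. The bottom of the first rung is 261 mm above the floor and each subsequent rung is 258 mm higher than the one below.

C is a door frame. The clear opening is 959 mm wide and 2101 mm high. Two 78 mm wide jambs, 161 mm deep, stand either side of the opening from the floor to the top of the opening. A 51 mm thick head sits across the top of both jambs, spanning the full outside width of the frame.

The ladder is on top of the table. The door frame is against the table's +x side, with their −y faces flush.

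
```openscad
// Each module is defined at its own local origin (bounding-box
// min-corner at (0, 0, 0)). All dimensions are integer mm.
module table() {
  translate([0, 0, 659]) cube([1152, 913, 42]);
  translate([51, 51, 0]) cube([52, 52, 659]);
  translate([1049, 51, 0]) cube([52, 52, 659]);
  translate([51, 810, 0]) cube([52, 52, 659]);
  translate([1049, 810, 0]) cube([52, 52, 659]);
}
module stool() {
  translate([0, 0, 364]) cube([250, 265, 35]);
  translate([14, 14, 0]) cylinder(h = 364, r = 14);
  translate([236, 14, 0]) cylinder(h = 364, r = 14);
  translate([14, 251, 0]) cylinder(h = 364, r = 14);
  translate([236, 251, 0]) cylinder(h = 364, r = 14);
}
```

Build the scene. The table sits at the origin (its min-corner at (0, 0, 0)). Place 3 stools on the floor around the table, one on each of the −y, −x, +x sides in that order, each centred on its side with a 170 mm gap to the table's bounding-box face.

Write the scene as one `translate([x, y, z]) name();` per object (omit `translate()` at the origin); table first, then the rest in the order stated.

table();
translate([451, -435, 0]) stool();
translate([-420, 324, 0]) stool();
translate([1322, 324, 0]) stool();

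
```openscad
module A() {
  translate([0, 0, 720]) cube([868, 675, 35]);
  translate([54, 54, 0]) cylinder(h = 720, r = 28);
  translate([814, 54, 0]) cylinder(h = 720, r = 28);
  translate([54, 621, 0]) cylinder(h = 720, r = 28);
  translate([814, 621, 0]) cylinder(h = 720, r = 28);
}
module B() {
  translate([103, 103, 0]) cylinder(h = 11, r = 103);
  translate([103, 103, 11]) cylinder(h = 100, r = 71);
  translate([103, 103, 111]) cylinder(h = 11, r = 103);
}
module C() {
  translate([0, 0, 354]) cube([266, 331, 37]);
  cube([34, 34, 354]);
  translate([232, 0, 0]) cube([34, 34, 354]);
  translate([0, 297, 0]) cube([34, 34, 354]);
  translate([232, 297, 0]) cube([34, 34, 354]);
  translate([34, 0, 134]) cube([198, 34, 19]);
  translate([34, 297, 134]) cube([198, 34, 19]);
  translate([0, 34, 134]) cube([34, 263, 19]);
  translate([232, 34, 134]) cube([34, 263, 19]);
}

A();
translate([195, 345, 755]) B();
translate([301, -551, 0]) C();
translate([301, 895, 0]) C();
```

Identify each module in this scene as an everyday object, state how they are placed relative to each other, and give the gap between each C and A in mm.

A is a table. B is a spool. C is a stool. The spool is on top of the table. Two stools sit around the table at the −y, +y sides. The gap between each stool and the table is 220 mm.

Each stool's nearest face is 220 mm from the table's bounding box.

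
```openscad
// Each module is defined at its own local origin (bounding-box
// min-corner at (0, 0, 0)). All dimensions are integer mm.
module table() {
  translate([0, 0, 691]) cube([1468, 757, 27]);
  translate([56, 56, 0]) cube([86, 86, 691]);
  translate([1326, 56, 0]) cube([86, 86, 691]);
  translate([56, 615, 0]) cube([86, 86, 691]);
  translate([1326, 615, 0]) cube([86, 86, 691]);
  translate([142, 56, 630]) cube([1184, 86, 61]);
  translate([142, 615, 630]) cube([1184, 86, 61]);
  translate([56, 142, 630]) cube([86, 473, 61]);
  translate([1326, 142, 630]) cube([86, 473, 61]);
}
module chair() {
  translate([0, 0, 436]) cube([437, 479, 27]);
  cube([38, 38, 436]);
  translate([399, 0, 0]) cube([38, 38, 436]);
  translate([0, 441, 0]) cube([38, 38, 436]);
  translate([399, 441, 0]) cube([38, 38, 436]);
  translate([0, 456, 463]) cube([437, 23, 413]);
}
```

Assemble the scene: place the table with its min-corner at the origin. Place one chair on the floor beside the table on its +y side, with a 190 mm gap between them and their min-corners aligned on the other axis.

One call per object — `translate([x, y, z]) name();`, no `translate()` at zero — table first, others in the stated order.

table();
translate([0, 947, 0]) chair();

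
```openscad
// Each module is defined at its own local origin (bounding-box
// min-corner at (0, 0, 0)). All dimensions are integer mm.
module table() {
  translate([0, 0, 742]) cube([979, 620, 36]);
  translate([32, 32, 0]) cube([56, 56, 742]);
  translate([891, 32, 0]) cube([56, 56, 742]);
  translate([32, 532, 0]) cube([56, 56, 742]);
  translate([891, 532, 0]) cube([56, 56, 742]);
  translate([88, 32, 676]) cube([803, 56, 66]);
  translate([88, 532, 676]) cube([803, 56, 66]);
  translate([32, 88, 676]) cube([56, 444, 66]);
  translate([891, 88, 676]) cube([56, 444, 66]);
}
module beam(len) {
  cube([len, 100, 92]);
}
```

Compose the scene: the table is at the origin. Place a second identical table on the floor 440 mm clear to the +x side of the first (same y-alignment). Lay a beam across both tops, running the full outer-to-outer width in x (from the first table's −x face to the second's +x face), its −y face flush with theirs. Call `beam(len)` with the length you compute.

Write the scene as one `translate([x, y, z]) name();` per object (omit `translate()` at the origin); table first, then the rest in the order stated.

table();
translate([1419, 0, 0]) table();
translate([0, 0, 778]) beam(2398);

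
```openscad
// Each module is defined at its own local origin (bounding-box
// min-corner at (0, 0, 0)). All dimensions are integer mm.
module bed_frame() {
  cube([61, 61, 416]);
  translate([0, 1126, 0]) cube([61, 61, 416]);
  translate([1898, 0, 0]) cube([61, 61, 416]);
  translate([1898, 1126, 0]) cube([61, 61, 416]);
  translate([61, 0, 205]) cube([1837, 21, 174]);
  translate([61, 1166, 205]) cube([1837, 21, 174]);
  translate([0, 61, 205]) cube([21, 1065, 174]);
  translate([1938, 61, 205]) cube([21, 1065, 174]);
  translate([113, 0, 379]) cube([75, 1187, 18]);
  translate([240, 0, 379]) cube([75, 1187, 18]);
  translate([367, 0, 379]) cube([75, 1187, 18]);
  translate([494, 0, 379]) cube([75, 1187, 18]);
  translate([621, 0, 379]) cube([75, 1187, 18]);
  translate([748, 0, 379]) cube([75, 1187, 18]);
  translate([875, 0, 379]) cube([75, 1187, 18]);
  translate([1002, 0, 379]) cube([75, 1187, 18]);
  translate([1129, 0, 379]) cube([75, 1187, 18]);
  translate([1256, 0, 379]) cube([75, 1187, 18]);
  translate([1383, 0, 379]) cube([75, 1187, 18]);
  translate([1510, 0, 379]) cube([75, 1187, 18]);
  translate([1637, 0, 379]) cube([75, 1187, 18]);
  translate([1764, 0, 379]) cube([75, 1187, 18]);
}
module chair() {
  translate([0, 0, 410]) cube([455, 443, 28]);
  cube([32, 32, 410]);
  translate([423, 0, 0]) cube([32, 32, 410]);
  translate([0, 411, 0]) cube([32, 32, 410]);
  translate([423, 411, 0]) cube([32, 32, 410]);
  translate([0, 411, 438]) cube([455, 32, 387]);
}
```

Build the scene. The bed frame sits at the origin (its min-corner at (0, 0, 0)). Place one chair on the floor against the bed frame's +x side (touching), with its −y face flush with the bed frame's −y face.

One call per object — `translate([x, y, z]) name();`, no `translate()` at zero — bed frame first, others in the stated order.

bed_frame();
translate([1959, 0, 0]) chair();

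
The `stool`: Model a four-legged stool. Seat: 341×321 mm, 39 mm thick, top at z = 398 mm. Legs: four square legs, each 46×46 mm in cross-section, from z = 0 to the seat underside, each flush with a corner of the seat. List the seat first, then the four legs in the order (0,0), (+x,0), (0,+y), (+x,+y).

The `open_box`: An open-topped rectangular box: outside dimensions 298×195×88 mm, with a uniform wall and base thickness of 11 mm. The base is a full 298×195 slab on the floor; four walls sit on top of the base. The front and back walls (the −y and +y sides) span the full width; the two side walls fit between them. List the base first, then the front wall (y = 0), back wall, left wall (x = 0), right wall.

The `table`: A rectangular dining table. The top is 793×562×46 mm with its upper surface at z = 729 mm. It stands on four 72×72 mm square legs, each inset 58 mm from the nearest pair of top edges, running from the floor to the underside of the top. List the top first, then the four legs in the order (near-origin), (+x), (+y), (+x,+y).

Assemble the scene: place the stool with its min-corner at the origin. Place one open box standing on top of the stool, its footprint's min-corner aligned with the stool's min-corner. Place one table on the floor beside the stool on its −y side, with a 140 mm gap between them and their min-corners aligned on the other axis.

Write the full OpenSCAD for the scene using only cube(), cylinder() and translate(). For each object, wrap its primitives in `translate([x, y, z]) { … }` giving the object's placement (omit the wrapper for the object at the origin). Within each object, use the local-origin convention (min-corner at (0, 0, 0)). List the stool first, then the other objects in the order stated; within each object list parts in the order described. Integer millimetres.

translate([0, 0, 359]) cube([341, 321, 39]);
cube([46, 46, 359]);
translate([295, 0, 0]) cube([46, 46, 359]);
translate([0, 275, 0]) cube([46, 46, 359]);
translate([295, 275, 0]) cube([46, 46, 359]);
translate([0, 0, 398]) {
  cube([298, 195, 11]);
  translate([0, 0, 11]) cube([298, 11, 77]);
  translate([0, 184, 11]) cube([298, 11, 77]);
  translate([0, 11, 11]) cube([11, 173, 77]);
  translate([287, 11, 11]) cube([11, 173, 77]);
}
translate([0, -702, 0]) {
  translate([0, 0, 683]) cube([793, 562, 46]);
  translate([58, 58, 0]) cube([72, 72, 683]);
  translate([663, 58, 0]) cube([72, 72, 683]);
  translate([58, 432, 0]) cube([72, 72, 683]);
  translate([663, 432, 0]) cube([72, 72, 683]);
}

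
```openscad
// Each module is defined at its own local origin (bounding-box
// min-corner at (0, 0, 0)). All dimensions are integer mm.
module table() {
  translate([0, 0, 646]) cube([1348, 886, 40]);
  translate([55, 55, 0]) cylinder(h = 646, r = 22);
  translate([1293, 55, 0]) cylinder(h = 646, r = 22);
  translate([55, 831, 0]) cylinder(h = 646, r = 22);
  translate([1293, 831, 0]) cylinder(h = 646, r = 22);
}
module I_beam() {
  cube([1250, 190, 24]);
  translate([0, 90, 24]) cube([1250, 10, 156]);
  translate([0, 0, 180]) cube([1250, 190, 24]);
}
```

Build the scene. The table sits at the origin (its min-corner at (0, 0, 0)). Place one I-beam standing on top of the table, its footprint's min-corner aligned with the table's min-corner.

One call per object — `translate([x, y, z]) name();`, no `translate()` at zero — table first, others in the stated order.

table();
translate([0, 0, 686]) I_beam();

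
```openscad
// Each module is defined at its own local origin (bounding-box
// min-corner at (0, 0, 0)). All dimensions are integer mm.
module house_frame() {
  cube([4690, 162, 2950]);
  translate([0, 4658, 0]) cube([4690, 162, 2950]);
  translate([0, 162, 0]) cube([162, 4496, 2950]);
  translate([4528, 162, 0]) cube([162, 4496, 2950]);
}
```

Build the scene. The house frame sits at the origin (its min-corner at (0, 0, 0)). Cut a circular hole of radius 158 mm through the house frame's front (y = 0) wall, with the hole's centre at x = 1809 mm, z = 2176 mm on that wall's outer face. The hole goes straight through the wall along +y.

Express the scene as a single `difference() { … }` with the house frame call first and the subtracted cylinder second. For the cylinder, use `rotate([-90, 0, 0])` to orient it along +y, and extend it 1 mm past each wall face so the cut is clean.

difference() {
  house_frame();
  translate([1809, -1, 2176]) rotate([-90, 0, 0]) cylinder(h = 164, r = 158);
}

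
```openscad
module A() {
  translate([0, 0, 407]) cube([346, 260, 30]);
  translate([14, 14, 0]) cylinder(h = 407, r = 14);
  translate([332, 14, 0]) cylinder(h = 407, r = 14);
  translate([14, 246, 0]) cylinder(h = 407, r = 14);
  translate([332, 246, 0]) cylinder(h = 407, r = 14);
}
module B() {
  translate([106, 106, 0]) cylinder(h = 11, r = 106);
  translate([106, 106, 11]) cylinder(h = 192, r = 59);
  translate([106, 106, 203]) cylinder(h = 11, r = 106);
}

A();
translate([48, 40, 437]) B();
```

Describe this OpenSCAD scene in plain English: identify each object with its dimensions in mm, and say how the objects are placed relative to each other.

A is a four-legged stool. The seat is 346×260 mm, 30 mm thick, top at z = 437 mm. It stands on four round legs, each 28 mm in diameter, from z = 0 to the seat underside, each leg's axis is inset half a diameter from the nearest pair of seat edges (so the leg's bounding box is flush with the corner).

B is a spool: two coaxial disc flanges of radius 106 mm and thickness 11 mm, joined by a core cylinder of radius 59 mm and height 192 mm. The lower flange rests on z = 0 and the three cylinders share a vertical axis.

The spool is on top of the stool.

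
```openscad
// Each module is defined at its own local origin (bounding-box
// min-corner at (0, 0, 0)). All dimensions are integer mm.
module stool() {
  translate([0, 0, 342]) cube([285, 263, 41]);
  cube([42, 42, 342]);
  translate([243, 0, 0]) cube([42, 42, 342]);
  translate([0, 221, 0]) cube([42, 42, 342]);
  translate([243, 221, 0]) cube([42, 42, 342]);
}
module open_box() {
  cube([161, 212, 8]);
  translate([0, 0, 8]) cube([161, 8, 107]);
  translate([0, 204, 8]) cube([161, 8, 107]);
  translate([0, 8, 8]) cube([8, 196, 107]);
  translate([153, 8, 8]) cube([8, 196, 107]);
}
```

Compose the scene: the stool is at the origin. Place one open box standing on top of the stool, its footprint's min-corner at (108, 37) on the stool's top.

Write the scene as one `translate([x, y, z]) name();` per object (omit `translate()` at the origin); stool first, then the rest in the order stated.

stool();
translate([108, 37, 383]) open_box();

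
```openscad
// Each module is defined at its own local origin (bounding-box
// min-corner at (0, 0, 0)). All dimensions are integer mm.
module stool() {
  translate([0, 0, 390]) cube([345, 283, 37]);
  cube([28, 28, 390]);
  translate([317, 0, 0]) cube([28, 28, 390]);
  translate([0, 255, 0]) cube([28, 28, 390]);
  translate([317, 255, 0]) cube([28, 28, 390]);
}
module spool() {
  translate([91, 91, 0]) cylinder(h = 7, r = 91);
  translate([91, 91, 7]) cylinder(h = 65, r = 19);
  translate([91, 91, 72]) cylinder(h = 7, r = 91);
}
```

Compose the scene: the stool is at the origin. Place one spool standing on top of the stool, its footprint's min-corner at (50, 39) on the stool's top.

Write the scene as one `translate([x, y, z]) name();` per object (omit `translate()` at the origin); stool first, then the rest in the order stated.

stool();
translate([50, 39, 427]) spool();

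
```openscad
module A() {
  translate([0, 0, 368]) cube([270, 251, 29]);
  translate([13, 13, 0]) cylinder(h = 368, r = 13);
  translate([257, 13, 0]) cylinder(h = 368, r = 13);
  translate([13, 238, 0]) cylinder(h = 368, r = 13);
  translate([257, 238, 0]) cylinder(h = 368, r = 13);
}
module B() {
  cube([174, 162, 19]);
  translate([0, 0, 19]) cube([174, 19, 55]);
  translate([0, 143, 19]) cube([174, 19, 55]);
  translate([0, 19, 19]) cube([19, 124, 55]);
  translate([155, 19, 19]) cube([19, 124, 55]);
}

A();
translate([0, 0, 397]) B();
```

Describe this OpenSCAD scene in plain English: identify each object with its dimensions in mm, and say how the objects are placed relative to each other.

A is a four-legged stool. The seat is a 270×251×29 mm slab whose top surface is at z = 397 mm; four round legs, each 26 mm in diameter, run from the floor (z = 0) to the underside of the seat, each leg's axis is inset half a diameter from the nearest pair of seat edges (so the leg's bounding box is flush with the corner).

B is an open-topped rectangular box: outside dimensions 174×162×74 mm, with a uniform wall and base thickness of 19 mm. The base is a full 174×162 slab on the floor; four walls sit on top of the base. The front and back walls (the −y and +y sides) span the full width; the two side walls fit between them.

The open box is on top of the stool.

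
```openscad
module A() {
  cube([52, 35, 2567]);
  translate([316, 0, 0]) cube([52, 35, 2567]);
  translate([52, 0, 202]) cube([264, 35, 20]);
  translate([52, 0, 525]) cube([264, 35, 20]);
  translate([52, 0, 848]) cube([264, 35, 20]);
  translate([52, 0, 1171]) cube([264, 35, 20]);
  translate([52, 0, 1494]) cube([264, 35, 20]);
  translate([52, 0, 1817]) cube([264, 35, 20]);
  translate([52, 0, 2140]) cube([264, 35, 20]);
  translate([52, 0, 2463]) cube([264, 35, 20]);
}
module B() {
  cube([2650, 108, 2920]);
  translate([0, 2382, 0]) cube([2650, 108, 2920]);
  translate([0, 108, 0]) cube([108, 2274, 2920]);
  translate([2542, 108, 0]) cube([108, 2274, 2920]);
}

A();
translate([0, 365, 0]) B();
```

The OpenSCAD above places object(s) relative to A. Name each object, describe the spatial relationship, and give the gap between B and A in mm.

The house frame's nearest face is 330 mm from the ladder's +y face.

A is a ladder. B is a house frame. The house frame is on the floor beside the ladder on its +y side. The gap between the house frame and the ladder is 330 mm.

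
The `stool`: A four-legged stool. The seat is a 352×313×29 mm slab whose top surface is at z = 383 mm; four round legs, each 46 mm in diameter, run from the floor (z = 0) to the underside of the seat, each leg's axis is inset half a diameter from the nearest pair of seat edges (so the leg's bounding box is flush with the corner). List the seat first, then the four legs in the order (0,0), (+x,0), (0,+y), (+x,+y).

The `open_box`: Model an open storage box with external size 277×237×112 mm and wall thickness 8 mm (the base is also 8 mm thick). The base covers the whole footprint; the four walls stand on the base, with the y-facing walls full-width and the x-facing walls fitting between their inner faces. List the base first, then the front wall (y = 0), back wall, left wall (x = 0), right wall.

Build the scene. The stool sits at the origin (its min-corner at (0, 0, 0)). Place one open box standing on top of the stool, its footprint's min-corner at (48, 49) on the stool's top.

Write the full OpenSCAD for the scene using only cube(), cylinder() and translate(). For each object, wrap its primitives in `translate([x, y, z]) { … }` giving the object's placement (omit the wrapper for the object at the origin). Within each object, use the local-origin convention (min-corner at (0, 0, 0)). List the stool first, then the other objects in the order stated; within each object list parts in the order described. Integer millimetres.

translate([0, 0, 354]) cube([352, 313, 29]);
translate([23, 23, 0]) cylinder(h = 354, r = 23);
translate([329, 23, 0]) cylinder(h = 354, r = 23);
translate([23, 290, 0]) cylinder(h = 354, r = 23);
translate([329, 290, 0]) cylinder(h = 354, r = 23);
translate([48, 49, 383]) {
  cube([277, 237, 8]);
  translate([0, 0, 8]) cube([277, 8, 104]);
  translate([0, 229, 8]) cube([277, 8, 104]);
  translate([0, 8, 8]) cube([8, 221, 104]);
  translate([269, 8, 8]) cube([8, 221, 104]);
}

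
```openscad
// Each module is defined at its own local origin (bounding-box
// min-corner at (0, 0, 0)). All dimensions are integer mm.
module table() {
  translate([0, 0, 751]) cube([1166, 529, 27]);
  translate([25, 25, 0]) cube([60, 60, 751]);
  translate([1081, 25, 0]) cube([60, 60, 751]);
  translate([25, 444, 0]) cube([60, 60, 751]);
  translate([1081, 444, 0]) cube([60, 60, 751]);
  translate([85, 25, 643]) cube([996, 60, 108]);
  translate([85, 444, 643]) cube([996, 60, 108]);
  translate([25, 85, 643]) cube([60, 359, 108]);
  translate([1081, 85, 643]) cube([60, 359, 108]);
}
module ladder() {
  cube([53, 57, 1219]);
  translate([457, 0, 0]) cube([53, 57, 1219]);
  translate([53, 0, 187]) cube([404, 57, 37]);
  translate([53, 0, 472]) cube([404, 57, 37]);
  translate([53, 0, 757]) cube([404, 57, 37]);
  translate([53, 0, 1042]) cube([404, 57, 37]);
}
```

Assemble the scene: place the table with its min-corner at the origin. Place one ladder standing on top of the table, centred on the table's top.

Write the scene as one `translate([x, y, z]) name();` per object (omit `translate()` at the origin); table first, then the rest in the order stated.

table();
translate([328, 236, 778]) ladder();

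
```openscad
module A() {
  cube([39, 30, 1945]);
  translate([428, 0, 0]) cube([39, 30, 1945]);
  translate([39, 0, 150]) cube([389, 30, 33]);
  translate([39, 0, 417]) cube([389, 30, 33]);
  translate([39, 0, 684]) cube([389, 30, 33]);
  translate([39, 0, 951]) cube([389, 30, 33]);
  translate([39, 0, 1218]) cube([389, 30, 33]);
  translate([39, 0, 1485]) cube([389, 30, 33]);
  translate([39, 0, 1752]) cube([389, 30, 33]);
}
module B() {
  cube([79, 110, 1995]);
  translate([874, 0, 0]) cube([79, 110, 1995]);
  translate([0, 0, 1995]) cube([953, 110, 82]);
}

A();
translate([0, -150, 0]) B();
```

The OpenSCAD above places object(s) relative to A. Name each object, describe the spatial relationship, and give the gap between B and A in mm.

The door frame's nearest face is 40 mm from the ladder's −y face.

A is a ladder. B is a door frame. The door frame is on the floor beside the ladder on its −y side. The gap between the door frame and the ladder is 40 mm.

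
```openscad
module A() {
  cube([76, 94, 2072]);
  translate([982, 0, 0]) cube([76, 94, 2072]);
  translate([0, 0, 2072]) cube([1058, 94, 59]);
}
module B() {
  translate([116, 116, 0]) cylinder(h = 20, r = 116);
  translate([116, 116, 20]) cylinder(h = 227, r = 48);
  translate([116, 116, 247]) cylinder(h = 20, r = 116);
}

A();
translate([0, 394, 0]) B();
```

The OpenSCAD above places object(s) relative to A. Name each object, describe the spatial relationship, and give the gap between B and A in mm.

The spool's nearest face is 300 mm from the door frame's +y face.

A is a door frame. B is a spool. The spool is on the floor beside the door frame on its +y side. The gap between the spool and the door frame is 300 mm.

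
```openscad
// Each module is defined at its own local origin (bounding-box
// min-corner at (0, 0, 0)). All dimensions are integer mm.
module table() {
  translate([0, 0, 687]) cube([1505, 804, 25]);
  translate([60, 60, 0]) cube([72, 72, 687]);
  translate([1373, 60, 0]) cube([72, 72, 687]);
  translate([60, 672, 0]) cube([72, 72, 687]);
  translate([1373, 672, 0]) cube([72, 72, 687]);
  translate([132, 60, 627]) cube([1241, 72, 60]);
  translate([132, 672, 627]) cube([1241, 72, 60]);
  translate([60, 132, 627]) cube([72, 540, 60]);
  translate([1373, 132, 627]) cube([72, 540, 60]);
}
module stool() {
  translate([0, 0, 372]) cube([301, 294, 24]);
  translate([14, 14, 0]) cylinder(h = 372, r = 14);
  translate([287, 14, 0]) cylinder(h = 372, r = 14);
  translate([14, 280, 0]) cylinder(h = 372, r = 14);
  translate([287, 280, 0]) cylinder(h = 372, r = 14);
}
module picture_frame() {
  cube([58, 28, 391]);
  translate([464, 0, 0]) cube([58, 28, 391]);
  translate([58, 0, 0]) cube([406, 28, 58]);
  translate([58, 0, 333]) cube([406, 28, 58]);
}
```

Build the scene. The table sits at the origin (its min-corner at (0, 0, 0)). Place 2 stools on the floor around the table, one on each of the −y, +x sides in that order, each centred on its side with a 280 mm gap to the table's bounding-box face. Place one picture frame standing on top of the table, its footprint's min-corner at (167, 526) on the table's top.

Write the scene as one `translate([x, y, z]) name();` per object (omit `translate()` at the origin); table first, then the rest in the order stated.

table();
translate([602, -574, 0]) stool();
translate([1785, 255, 0]) stool();
translate([167, 526, 712]) picture_frame();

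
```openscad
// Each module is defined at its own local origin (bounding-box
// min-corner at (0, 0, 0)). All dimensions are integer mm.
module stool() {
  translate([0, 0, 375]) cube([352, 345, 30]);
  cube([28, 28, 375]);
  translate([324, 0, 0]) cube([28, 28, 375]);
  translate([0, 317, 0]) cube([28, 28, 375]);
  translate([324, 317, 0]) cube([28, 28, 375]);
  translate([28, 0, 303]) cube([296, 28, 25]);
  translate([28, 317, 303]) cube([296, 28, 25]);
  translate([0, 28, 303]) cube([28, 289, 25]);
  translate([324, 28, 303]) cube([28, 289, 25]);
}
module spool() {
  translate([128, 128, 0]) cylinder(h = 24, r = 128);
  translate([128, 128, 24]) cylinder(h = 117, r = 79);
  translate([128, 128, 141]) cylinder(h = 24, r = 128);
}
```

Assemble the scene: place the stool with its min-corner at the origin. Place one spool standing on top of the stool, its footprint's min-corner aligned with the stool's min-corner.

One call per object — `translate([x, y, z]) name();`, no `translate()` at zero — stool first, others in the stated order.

stool();
translate([0, 0, 405]) spool();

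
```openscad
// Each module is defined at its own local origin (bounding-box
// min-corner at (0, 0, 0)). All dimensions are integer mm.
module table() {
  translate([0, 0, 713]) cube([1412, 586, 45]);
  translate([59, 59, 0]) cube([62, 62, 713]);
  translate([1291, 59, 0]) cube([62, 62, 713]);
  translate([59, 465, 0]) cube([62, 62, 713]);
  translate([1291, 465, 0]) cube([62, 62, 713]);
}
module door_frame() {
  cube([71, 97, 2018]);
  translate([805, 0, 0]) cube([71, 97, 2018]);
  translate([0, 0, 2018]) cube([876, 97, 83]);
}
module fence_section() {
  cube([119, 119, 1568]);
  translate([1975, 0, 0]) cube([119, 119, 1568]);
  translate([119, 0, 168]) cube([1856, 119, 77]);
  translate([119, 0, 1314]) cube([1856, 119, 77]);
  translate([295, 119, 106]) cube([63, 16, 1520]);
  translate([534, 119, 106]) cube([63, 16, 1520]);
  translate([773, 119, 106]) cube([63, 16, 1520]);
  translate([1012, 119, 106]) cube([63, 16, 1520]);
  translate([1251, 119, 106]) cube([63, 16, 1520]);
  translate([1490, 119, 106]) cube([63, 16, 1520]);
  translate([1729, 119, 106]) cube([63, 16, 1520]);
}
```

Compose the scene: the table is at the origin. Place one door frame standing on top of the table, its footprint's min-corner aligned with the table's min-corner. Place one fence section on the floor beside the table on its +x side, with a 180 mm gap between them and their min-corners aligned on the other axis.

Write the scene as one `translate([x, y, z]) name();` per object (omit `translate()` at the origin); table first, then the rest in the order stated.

table();
translate([0, 0, 758]) door_frame();
translate([1592, 0, 0]) fence_section();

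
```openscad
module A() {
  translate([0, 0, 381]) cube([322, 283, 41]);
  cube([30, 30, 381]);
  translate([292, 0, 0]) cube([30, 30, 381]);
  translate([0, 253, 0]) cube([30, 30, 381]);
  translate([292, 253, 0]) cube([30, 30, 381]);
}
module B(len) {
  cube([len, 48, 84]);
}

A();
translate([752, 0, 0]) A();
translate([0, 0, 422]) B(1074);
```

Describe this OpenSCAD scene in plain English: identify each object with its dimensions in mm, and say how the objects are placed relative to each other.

A is a simple wooden stool: a rectangular seat 322 mm (x) by 283 mm (y), 41 mm thick, top face at z = 422 mm, on four square legs, each 30×30 mm in cross-section. The legs rest on z = 0, each flush with a corner of the seat.

B is a rectangular beam 1074 mm long (x), 48 mm deep (y), 84 mm thick (z).

The beam spans the tops of two stools placed 430 mm apart, resting at z = 422 mm.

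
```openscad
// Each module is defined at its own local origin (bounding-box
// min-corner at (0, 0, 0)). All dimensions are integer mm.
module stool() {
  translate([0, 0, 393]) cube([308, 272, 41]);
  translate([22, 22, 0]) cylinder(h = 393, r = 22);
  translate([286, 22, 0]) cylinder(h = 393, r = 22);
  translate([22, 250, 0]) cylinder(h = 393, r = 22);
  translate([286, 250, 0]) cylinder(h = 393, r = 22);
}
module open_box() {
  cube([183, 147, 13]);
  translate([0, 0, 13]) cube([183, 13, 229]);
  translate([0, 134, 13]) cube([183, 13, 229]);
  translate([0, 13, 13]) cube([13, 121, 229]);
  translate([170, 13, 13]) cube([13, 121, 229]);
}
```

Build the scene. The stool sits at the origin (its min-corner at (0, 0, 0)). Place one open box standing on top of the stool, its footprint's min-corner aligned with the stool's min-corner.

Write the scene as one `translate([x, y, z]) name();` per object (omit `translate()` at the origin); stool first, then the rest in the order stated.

stool();
translate([0, 0, 434]) open_box();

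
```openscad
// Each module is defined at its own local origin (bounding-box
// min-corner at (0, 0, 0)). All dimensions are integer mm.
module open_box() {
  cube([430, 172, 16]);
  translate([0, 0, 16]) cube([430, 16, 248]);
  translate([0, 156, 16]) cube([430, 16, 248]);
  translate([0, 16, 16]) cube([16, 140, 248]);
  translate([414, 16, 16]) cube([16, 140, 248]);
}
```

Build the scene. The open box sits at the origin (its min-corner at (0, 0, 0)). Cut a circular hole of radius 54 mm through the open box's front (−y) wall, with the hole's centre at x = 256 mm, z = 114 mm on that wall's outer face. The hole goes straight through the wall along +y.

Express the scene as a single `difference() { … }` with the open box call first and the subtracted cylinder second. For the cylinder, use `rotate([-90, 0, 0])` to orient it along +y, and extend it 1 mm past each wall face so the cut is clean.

difference() {
  open_box();
  translate([256, -1, 114]) rotate([-90, 0, 0]) cylinder(h = 18, r = 54);
}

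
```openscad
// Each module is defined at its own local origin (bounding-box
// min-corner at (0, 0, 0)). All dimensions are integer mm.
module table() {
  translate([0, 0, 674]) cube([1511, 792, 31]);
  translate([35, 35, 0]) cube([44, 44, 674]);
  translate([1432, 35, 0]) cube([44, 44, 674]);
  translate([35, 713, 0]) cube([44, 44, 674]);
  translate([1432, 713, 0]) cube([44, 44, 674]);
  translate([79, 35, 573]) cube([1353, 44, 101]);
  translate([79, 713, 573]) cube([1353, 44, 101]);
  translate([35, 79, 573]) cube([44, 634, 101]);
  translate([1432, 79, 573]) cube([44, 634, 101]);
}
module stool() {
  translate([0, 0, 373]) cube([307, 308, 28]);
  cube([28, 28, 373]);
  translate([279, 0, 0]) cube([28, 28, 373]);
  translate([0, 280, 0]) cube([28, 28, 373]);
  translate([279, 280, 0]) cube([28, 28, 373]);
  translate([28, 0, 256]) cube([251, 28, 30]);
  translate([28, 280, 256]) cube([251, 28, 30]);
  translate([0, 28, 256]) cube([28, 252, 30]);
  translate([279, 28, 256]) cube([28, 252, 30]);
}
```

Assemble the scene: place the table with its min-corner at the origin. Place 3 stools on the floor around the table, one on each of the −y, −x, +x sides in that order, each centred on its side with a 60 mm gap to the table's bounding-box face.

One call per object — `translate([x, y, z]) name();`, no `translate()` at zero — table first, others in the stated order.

table();
translate([602, -368, 0]) stool();
translate([-367, 242, 0]) stool();
translate([1571, 242, 0]) stool();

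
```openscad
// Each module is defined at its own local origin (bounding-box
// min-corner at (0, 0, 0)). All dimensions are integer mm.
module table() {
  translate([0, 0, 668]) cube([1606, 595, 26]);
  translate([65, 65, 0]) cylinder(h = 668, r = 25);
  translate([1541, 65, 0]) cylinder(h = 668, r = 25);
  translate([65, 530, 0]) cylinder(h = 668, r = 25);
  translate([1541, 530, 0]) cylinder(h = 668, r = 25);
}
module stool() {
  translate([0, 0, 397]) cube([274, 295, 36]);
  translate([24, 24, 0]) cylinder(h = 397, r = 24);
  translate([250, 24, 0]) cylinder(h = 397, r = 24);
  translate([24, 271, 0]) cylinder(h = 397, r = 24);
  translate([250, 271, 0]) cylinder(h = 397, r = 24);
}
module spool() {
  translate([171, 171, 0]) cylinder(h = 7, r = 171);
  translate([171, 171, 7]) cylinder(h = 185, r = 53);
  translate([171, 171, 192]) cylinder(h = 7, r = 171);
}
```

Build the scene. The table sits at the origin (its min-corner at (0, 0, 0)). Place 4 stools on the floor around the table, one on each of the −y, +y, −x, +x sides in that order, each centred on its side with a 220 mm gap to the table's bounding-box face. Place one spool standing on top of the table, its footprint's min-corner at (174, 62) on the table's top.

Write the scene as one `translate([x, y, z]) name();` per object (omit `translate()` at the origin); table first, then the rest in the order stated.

table();
translate([666, -515, 0]) stool();
translate([666, 815, 0]) stool();
translate([-494, 150, 0]) stool();
translate([1826, 150, 0]) stool();
translate([174, 62, 694]) spool();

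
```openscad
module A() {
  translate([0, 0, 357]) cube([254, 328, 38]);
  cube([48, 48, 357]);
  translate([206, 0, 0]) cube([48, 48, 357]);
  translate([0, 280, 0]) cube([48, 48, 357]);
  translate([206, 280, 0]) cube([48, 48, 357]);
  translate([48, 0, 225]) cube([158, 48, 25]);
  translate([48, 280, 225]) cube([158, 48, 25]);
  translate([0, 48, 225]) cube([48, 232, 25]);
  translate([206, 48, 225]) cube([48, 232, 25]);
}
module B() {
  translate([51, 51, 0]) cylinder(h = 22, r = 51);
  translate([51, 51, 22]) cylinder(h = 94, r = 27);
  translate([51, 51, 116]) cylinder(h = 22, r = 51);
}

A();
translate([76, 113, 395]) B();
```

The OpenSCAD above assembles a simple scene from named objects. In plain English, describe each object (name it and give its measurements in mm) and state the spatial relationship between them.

A is a four-legged stool. The seat is 254×328 mm, 38 mm thick, top at z = 395 mm. It stands on four square legs, each 48×48 mm in cross-section, from z = 0 to the seat underside, each flush with a corner of the seat. Four stretchers, 48 mm wide and 25 mm tall, connect adjacent legs with their undersides at z = 225 mm, each running between the inner faces of the legs it joins and aligned with the legs' outer faces on the other axis.

B is a spool: two coaxial disc flanges of radius 51 mm and thickness 22 mm, joined by a core cylinder of radius 27 mm and height 94 mm. The lower flange rests on z = 0 and the three cylinders share a vertical axis.

The spool is on top of the stool, centred.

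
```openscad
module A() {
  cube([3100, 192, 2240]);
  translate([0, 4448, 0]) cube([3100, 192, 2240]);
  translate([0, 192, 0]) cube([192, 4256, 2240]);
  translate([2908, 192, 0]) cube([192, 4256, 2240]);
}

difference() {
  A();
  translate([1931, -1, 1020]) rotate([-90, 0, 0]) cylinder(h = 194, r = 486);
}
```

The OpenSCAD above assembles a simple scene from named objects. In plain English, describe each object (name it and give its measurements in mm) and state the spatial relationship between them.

A is the wall frame of a small rectangular building: four walls, each 2240 mm tall and 192 mm thick, enclosing a footprint 3100 mm (x) by 4640 mm (y) outside-to-outside, with no floor or roof. The front and back walls (the −y and +y sides) span the full width; the two side walls fit between them.

The house frame has a circular hole of radius 486 mm through its front wall, centred at (x = 1931, z = 1020).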